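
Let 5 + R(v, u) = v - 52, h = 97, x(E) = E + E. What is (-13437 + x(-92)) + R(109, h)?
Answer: -13569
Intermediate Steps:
x(E) = 2*E
R(v, u) = -57 + v (R(v, u) = -5 + (v - 52) = -5 + (-52 + v) = -57 + v)
(-13437 + x(-92)) + R(109, h) = (-13437 + 2*(-92)) + (-57 + 109) = (-13437 - 184) + 52 = -13621 + 52 = -13569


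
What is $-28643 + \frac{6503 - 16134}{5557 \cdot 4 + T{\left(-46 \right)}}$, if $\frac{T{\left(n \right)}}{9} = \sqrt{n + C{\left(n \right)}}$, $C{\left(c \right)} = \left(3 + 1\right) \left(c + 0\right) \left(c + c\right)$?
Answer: $- \frac{7056546995187}{246358271} + \frac{86679 \sqrt{16882}}{492716542} \approx -28643.0$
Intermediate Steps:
$C{\left(c \right)} = 8 c^{2}$ ($C{\left(c \right)} = 4 c 2 c = 4 \cdot 2 c^{2} = 8 c^{2}$)
$T{\left(n \right)} = 9 \sqrt{n + 8 n^{2}}$
$-28643 + \frac{6503 - 16134}{5557 \cdot 4 + T{\left(-46 \right)}} = -28643 + \frac{6503 - 16134}{5557 \cdot 4 + 9 \sqrt{- 46 \left(1 + 8 \left(-46\right)\right)}} = -28643 - \frac{9631}{22228 + 9 \sqrt{- 46 \left(1 - 368\right)}} = -28643 - \frac{9631}{22228 + 9 \sqrt{\left(-46\right) \left(-367\right)}} = -28643 - \frac{9631}{22228 + 9 \sqrt{16882}}$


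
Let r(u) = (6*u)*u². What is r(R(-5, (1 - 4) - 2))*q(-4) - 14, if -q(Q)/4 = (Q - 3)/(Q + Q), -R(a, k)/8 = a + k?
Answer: -10752014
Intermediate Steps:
R(a, k) = -8*a - 8*k (R(a, k) = -8*(a + k) = -8*a - 8*k)
q(Q) = -2*(-3 + Q)/Q (q(Q) = -4*(Q - 3)/(Q + Q) = -4*(-3 + Q)/(2*Q) = -4*(-3 + Q)*1/(2*Q) = -2*(-3 + Q)/Q)
r(u) = 6*u³
r(R(-5, (1 - 4) - 2))*q(-4) - 14 = (6*(-8*(-5) - 8*((1 - 4) - 2))³)*(-2 + 6/(-4)) - 14 = (6*(40 - 8*(-3 - 2))³)*(-2 + 6*(-¼)) - 14 = (6*(40 - 8*(-5))³)*(-2 - 3/2) - 14 = (6*(40 + 40)³)*(-7/2) - 14 = (6*80³)*(-7/2) - 14 = (6*512000)*(-7/2) - 14 = 3072000*(-7/2) - 14 = -10752000 - 14 = -10752014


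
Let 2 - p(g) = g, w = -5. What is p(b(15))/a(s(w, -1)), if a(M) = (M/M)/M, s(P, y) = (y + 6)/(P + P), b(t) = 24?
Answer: 11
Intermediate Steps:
s(P, y) = (6 + y)/(2*P) (s(P, y) = (6 + y)/((2*P)) = (6 + y)*(1/(2*P)) = (6 + y)/(2*P))
p(g) = 2 - g
a(M) = 1/M
p(b(15))/a(s(w, -1)) = (2 - 1*24)/(1/((1/2)*(6 - 1)/(-5))) = (2 - 24)/(1/((1/2)*(-1/5)*5)) = -22/(1/(-1/2)) = -22/(-2) = -22*(-1/2) = 11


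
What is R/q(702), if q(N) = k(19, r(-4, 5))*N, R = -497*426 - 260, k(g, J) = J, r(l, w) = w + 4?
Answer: -105991/3159 ≈ -33.552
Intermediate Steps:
r(l, w) = 4 + w
R = -211982 (R = -211722 - 260 = -211982)
q(N) = 9*N (q(N) = (4 + 5)*N = 9*N)
R/q(702) = -211982/(9*702) = -211982/6318 = -211982*1/6318 = -105991/3159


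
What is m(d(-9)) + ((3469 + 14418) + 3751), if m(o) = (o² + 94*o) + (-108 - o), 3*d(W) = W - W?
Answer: 21530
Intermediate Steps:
d(W) = 0 (d(W) = (W - W)/3 = (⅓)*0 = 0)
m(o) = -108 + o² + 93*o
m(d(-9)) + ((3469 + 14418) + 3751) = (-108 + 0² + 93*0) + ((3469 + 14418) + 3751) = (-108 + 0 + 0) + (17887 + 3751) = -108 + 21638 = 21530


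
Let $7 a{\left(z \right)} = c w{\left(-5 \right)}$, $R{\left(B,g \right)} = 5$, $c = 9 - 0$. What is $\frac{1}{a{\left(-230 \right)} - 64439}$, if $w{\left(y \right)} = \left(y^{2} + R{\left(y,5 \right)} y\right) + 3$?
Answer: $- \frac{7}{451046} \approx -1.5519 \cdot 10^{-5}$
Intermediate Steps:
$c = 9$ ($c = 9 + 0 = 9$)
$w{\left(y \right)} = 3 + y^{2} + 5 y$ ($w{\left(y \right)} = \left(y^{2} + 5 y\right) + 3 = 3 + y^{2} + 5 y$)
$a{\left(z \right)} = \frac{27}{7}$ ($a{\left(z \right)} = \frac{9 \left(3 + \left(-5\right)^{2} + 5 \left(-5\right)\right)}{7} = \frac{9 \left(3 + 25 - 25\right)}{7} = \frac{9 \cdot 3}{7} = \frac{1}{7} \cdot 27 = \frac{27}{7}$)
$\frac{1}{a{\left(-230 \right)} - 64439} = \frac{1}{\frac{27}{7} - 64439} = \frac{1}{- \frac{451046}{7}} = - \frac{7}{451046}$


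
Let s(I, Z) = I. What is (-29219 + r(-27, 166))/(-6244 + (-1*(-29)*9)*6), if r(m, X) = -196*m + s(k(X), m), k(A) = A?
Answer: 23761/4678 ≈ 5.0793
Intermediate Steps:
r(m, X) = X - 196*m (r(m, X) = -196*m + X = X - 196*m)
(-29219 + r(-27, 166))/(-6244 + (-1*(-29)*9)*6) = (-29219 + (166 - 196*(-27)))/(-6244 + (-1*(-29)*9)*6) = (-29219 + (166 + 5292))/(-6244 + (29*9)*6) = (-29219 + 5458)/(-6244 + 261*6) = -23761/(-6244 + 1566) = -23761/(-4678) = -23761*(-1/4678) = 23761/4678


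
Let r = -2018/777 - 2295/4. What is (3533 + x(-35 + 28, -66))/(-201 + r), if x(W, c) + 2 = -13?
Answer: -10933944/2415995 ≈ -4.5257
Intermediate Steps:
x(W, c) = -15 (x(W, c) = -2 - 13 = -15)
r = -1791287/3108 (r = -2018*1/777 - 2295*¼ = -2018/777 - 2295/4 = -1791287/3108 ≈ -576.35)
(3533 + x(-35 + 28, -66))/(-201 + r) = (3533 - 15)/(-201 - 1791287/3108) = 3518/(-2415995/3108) = 3518*(-3108/2415995) = -10933944/2415995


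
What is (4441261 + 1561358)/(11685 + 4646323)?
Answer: 6002619/4658008 ≈ 1.2887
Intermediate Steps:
(4441261 + 1561358)/(11685 + 4646323) = 6002619/4658008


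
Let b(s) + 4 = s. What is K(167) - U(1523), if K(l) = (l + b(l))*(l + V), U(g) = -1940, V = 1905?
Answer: 685700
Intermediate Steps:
b(s) = -4 + s
K(l) = (-4 + 2*l)*(1905 + l) (K(l) = (l + (-4 + l))*(l + 1905) = (-4 + 2*l)*(1905 + l))
K(167) - U(1523) = (-7620 + 2*167² + 3806*167) - 1*(-1940) = (-7620 + 2*27889 + 635602) + 1940 = (-7620 + 55778 + 635602) + 1940 = 683760 + 1940 = 685700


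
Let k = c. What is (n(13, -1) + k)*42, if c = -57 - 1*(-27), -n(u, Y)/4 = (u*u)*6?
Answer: -171612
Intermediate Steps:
n(u, Y) = -24*u**2 (n(u, Y) = -4*u*u*6 = -4*u**2*6 = -24*u**2)
c = -30 (c = -57 + 27 = -30)
k = -30
(n(13, -1) + k)*42 = (-24*13**2 - 30)*42 = (-24*169 - 30)*42 = (-4056 - 30)*42 = -4086*42 = -171612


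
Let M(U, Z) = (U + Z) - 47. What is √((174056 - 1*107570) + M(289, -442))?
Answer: √66286 ≈ 257.46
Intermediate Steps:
M(U, Z) = -47 + U + Z
√((174056 - 1*107570) + M(289, -442)) = √((174056 - 1*107570) + (-47 + 289 - 442)) = √((174056 - 107570) - 200) = √(66486 - 200) = √66286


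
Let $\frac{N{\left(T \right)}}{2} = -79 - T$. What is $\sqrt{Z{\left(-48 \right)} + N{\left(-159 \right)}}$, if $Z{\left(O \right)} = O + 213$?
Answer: $5 \sqrt{13} \approx 18.028$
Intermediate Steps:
$N{\left(T \right)} = -158 - 2 T$ ($N{\left(T \right)} = 2 \left(-79 - T\right) = -158 - 2 T$)
$Z{\left(O \right)} = 213 + O$
$\sqrt{Z{\left(-48 \right)} + N{\left(-159 \right)}} = \sqrt{\left(213 - 48\right) - -160} = \sqrt{165 + \left(-158 + 318\right)} = \sqrt{165 + 160} = \sqrt{325} = 5 \sqrt{13}$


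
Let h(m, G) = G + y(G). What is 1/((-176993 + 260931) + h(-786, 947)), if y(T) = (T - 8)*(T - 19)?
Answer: 1/956277 ≈ 1.0457e-6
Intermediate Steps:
y(T) = (-19 + T)*(-8 + T) (y(T) = (-8 + T)*(-19 + T) = (-19 + T)*(-8 + T))
h(m, G) = 152 + G² - 26*G (h(m, G) = G + (152 + G² - 27*G) = 152 + G² - 26*G)
1/((-176993 + 260931) + h(-786, 947)) = 1/((-176993 + 260931) + (152 + 947² - 26*947)) = 1/(83938 + (152 + 896809 - 24622)) = 1/(83938 + 872339) = 1/956277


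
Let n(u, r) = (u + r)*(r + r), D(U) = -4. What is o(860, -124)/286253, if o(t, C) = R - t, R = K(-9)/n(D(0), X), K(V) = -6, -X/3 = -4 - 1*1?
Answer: -47301/15743915 ≈ -0.0030044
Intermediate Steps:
X = 15 (X = -3*(-4 - 1*1) = -3*(-4 - 1) = -3*(-5) = 15)
n(u, r) = 2*r*(r + u) (n(u, r) = (r + u)*(2*r) = 2*r*(r + u))
R = -1/55 (R = -6*1/(30*(15 - 4)) = -6/(2*15*11) = -6/330 = -6*1/330 = -1/55 ≈ -0.018182)
o(t, C) = -1/55 - t
o(860, -124)/286253 = (-1/55 - 1*860)/286253 = (-1/55 - 860)*(1/286253) = -47301/55*1/286253 = -47301/15743915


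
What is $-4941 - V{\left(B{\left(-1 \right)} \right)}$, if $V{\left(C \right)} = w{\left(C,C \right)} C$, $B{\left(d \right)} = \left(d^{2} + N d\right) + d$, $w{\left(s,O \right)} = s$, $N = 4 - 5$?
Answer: $-4942$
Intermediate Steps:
$N = -1$ ($N = 4 - 5 = -1$)
$B{\left(d \right)} = d^{2}$ ($B{\left(d \right)} = \left(d^{2} - d\right) + d = d^{2}$)
$V{\left(C \right)} = C^{2}$ ($V{\left(C \right)} = C C = C^{2}$)
$-4941 - V{\left(B{\left(-1 \right)} \right)} = -4941 - \left(\left(-1\right)^{2}\right)^{2} = -4941 - 1^{2} = -4941 - 1 = -4942$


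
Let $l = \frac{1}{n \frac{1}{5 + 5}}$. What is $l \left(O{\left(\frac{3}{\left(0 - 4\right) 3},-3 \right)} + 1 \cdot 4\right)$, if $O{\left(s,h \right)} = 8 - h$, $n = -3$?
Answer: $-50$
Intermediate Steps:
$l = - \frac{10}{3}$ ($l = \frac{1}{\left(-3\right) \frac{1}{5 + 5}} = \frac{1}{\left(-3\right) \frac{1}{10}} = \frac{1}{- \frac{3}{10}} = - \frac{10}{3} \approx -3.3333$)
$l \left(O{\left(\frac{3}{\left(0 - 4\right) 3},-3 \right)} + 1 \cdot 4\right) = - \frac{10 \left(\left(8 - -3\right) + 1 \cdot 4\right)}{3} = - \frac{10 \left(\left(8 + 3\right) + 4\right)}{3} = - \frac{10 \left(11 + 4\right)}{3} = \left(- \frac{10}{3}\right) 15 = -50$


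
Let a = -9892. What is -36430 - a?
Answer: -26538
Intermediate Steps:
-36430 - a = -36430 - 1*(-9892) = -36430 + 9892 = -26538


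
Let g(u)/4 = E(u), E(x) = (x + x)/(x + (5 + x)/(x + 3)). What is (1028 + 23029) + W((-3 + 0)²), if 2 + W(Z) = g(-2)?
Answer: 24039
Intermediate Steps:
E(x) = 2*x/(x + (5 + x)/(3 + x)) (E(x) = (2*x)/(x + (5 + x)/(3 + x)) = 2*x/(x + (5 + x)/(3 + x)))
g(u) = 8*u*(3 + u)/(5 + u² + 4*u) (g(u) = 4*(2*u*(3 + u)/(5 + u² + 4*u)) = 8*u*(3 + u)/(5 + u² + 4*u))
W(Z) = -18 (W(Z) = -2 + 8*(-2)*(3 - 2)/(5 + (-2)² + 4*(-2)) = -2 + 8*(-2)*1/(5 + 4 - 8) = -2 + 8*(-2)*1/1 = -2 + 8*(-2)*1*1 = -2 - 16 = -18)
(1028 + 23029) + W((-3 + 0)²) = (1028 + 23029) - 18 = 24057 - 18 = 24039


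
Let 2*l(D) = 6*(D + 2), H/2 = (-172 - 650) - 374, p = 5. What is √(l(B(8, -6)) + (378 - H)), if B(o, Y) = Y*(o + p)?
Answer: √2542 ≈ 50.418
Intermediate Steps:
B(o, Y) = Y*(5 + o) (B(o, Y) = Y*(o + 5) = Y*(5 + o))
H = -2392 (H = 2*((-172 - 650) - 374) = 2*(-822 - 374) = 2*(-1196) = -2392)
l(D) = 6 + 3*D (l(D) = (6*(D + 2))/2 = (6*(2 + D))/2 = (12 + 6*D)/2 = 6 + 3*D)
√(l(B(8, -6)) + (378 - H)) = √((6 + 3*(-6*(5 + 8))) + (378 - 1*(-2392))) = √((6 + 3*(-6*13)) + (378 + 2392)) = √((6 + 3*(-78)) + 2770) = √((6 - 234) + 2770) = √(-228 + 2770) = √2542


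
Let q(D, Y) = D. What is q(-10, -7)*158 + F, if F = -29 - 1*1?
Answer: -1610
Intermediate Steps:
F = -30 (F = -29 - 1 = -30)
q(-10, -7)*158 + F = -10*158 - 30 = -1580 - 30 = -1610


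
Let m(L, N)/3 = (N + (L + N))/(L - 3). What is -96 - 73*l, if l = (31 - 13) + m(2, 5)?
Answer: 1218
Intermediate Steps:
m(L, N) = 3*(L + 2*N)/(-3 + L) (m(L, N) = 3*((N + (L + N))/(L - 3)) = 3*((L + 2*N)/(-3 + L)) = 3*(L + 2*N)/(-3 + L))
l = -18 (l = (31 - 13) + 3*(2 + 2*5)/(-3 + 2) = 18 + 3*(2 + 10)/(-1) = 18 + 3*(-1)*12 = 18 - 36 = -18)
-96 - 73*l = -96 - 73*(-18) = -96 + 1314 = 1218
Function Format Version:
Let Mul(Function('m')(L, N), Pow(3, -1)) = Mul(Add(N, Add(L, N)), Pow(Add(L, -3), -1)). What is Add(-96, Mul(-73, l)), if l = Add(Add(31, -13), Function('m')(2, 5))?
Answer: 1218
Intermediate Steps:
Function('m')(L, N) = Mul(3, Pow(Add(-3, L), -1), Add(L, Mul(2, N))) (Function('m')(L, N) = Mul(3, Mul(Add(N, Add(L, N)), Pow(Add(L, -3), -1))) = Mul(3, Mul(Add(L, Mul(2, N)), Pow(Add(-3, L), -1))) = Mul(3, Mul(Pow(Add(-3, L), -1), Add(L, Mul(2, N)))) = Mul(3, Pow(Add(-3, L), -1), Add(L, Mul(2, N))))
l = -18 (l = Add(Add(31, -13), Mul(3, Pow(Add(-3, 2), -1), Add(2, Mul(2, 5)))) = Add(18, Mul(3, Pow(-1, -1), Add(2, 10))) = Add(18, Mul(3, -1, 12)) = Add(18, -36) = -18)
Add(-96, Mul(-73, l)) = Add(-96, Mul(-73, -18)) = Add(-96, 1314) = 1218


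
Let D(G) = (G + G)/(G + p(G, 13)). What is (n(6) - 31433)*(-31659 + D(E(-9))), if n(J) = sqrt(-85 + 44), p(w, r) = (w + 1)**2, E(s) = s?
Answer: 54733119879/55 - 1741263*I*sqrt(41)/55 ≈ 9.9515e+8 - 2.0272e+5*I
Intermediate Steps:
p(w, r) = (1 + w)**2
n(J) = I*sqrt(41) (n(J) = sqrt(-41) = I*sqrt(41))
D(G) = 2*G/(G + (1 + G)**2) (D(G) = (G + G)/(G + (1 + G)**2) = (2*G)/(G + (1 + G)**2) = 2*G/(G + (1 + G)**2))
(n(6) - 31433)*(-31659 + D(E(-9))) = (I*sqrt(41) - 31433)*(-31659 + 2*(-9)/(-9 + (1 - 9)**2)) = (-31433 + I*sqrt(41))*(-31659 + 2*(-9)/(-9 + (-8)**2)) = (-31433 + I*sqrt(41))*(-31659 + 2*(-9)/(-9 + 64)) = (-31433 + I*sqrt(41))*(-31659 + 2*(-9)/55) = (-31433 + I*sqrt(41))*(-31659 + 2*(-9)*(1/55)) = (-31433 + I*sqrt(41))*(-31659 - 18/55) = (-31433 + I*sqrt(41))*(-1741263/55) = 54733119879/55 - 1741263*I*sqrt(41)/55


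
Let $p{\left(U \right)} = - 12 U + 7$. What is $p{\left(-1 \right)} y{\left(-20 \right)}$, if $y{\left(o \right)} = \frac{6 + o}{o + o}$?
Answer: $\frac{133}{20} \approx 6.65$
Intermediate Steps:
$p{\left(U \right)} = 7 - 12 U$
$y{\left(o \right)} = \frac{6 + o}{2 o}$
$p{\left(-1 \right)} y{\left(-20 \right)} = \left(7 - -12\right) \frac{6 - 20}{2 \left(-20\right)} = \left(7 + 12\right) \frac{1}{2} \left(- \frac{1}{20}\right) \left(-14\right) = 19 \cdot \frac{7}{20} = \frac{133}{20}$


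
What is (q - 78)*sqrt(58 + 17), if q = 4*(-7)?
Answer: -530*sqrt(3) ≈ -917.99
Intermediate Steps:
q = -28
(q - 78)*sqrt(58 + 17) = (-28 - 78)*sqrt(58 + 17) = -530*sqrt(3)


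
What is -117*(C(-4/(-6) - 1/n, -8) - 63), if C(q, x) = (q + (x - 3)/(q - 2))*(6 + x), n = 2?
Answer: 8814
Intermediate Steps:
C(q, x) = (6 + x)*(q + (-3 + x)/(-2 + q)) (C(q, x) = (q + (-3 + x)/(-2 + q))*(6 + x) = (6 + x)*(q + (-3 + x)/(-2 + q)))
-117*(C(-4/(-6) - 1/n, -8) - 63) = -117*((-18 + (-8)**2 - 12*(-4/(-6) - 1/2) + 3*(-8) + 6*(-4/(-6) - 1/2)**2 - 8*(-4/(-6) - 1/2)**2 - 2*(-4/(-6) - 1/2)*(-8))/(-2 + (-4/(-6) - 1/2)) - 63) = -117*((-18 + 64 - 12*(-4*(-1/6) - 1*1/2) - 24 + 6*(-4*(-1/6) - 1*1/2)**2 - 8*(-4*(-1/6) - 1*1/2)**2 - 2*(-4*(-1/6) - 1*1/2)*(-8))/(-2 + (-4*(-1/6) - 1*1/2)) - 63) = -117*((-18 + 64 - 12*(2/3 - 1/2) - 24 + 6*(2/3 - 1/2)**2 - 8*(2/3 - 1/2)**2 - 2*(2/3 - 1/2)*(-8))/(-2 + (2/3 - 1/2)) - 63) = -117*((-18 + 64 - 12*1/6 - 24 + 6*(1/6)**2 - 8*(1/6)**2 - 2*1/6*(-8))/(-2 + 1/6) - 63) = -117*((-18 + 64 - 2 - 24 + 6*(1/36) - 8*1/36 + 8/3)/(-11/6) - 63) = -117*(-6*(-18 + 64 - 2 - 24 + 1/6 - 2/9 + 8/3)/11 - 63) = -117*(-6/11*407/18 - 63) = -117*(-37/3 - 63) = -117*(-226/3) = 8814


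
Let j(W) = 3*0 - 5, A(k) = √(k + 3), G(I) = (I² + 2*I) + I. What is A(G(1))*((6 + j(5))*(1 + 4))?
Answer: 5*√7 ≈ 13.229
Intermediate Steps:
G(I) = I² + 3*I
A(k) = √(3 + k)
j(W) = -5 (j(W) = 0 - 5 = -5)
A(G(1))*((6 + j(5))*(1 + 4)) = √(3 + 1*(3 + 1))*((6 - 5)*(1 + 4)) = √(3 + 1*4)*(1*5) = √(3 + 4)*5 = √7*5 = 5*√7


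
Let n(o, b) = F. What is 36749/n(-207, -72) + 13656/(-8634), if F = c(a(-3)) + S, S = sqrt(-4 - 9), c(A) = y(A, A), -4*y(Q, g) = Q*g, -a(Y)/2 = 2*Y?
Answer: -1906724480/1883651 - 36749*I*sqrt(13)/1309 ≈ -1012.2 - 101.22*I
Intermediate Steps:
a(Y) = -4*Y
y(Q, g) = -Q*g/4
c(A) = -A**2/4 (c(A) = -A*A/4 = -A**2/4)
S = I*sqrt(13) (S = sqrt(-13) = I*sqrt(13) ≈ 3.6056*I)
F = -36 + I*sqrt(13) (F = -(-4*(-3))**2/4 + I*sqrt(13) = -1/4*12**2 + I*sqrt(13) = -1/4*144 + I*sqrt(13) = -36 + I*sqrt(13) ≈ -36.0 + 3.6056*I)
n(o, b) = -36 + I*sqrt(13)
36749/n(-207, -72) + 13656/(-8634) = 36749/(-36 + I*sqrt(13)) + 13656/(-8634) = 36749/(-36 + I*sqrt(13)) + 13656*(-1/8634) = 36749/(-36 + I*sqrt(13)) - 2276/1439 = -2276/1439 + 36749/(-36 + I*sqrt(13))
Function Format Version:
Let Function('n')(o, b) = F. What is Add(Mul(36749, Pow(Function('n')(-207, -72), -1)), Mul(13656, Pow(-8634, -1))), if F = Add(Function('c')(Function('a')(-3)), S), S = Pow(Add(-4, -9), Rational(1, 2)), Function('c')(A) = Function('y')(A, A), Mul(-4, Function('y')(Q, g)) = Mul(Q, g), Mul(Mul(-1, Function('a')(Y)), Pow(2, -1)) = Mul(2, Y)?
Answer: Add(Rational(-1906724480, 1883651), Mul(Rational(-36749, 1309), I, Pow(13, Rational(1, 2)))) ≈ Add(-1012.2, Mul(-101.22, I))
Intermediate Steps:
Function('a')(Y) = Mul(-4, Y) (Function('a')(Y) = Mul(-2, Mul(2, Y)) = Mul(-4, Y))
Function('y')(Q, g) = Mul(Rational(-1, 4), Q, g) (Function('y')(Q, g) = Mul(Rational(-1, 4), Mul(Q, g)) = Mul(Rational(-1, 4), Q, g))
Function('c')(A) = Mul(Rational(-1, 4), Pow(A, 2)) (Function('c')(A) = Mul(Rational(-1, 4), A, A) = Mul(Rational(-1, 4), Pow(A, 2)))
S = Mul(I, Pow(13, Rational(1, 2))) (S = Pow(-13, Rational(1, 2)) = Mul(I, Pow(13, Rational(1, 2))) ≈ Mul(3.6056, I))
F = Add(-36, Mul(I, Pow(13, Rational(1, 2)))) (F = Add(Mul(Rational(-1, 4), Pow(Mul(-4, -3), 2)), Mul(I, Pow(13, Rational(1, 2)))) = Add(Mul(Rational(-1, 4), Pow(12, 2)), Mul(I, Pow(13, Rational(1, 2)))) = Add(Mul(Rational(-1, 4), 144), Mul(I, Pow(13, Rational(1, 2)))) = Add(-36, Mul(I, Pow(13, Rational(1, 2)))) ≈ Add(-36.000, Mul(3.6056, I)))
Function('n')(o, b) = Add(-36, Mul(I, Pow(13, Rational(1, 2))))
Add(Mul(36749, Pow(Function('n')(-207, -72), -1)), Mul(13656, Pow(-8634, -1))) = Add(Mul(36749, Pow(Add(-36, Mul(I, Pow(13, Rational(1, 2)))), -1)), Mul(13656, Pow(-8634, -1))) = Add(Mul(36749, Pow(Add(-36, Mul(I, Pow(13, Rational(1, 2)))), -1)), Mul(13656, Rational(-1, 8634))) = Add(Mul(36749, Pow(Add(-36, Mul(I, Pow(13, Rational(1, 2)))), -1)), Rational(-2276, 1439)) = Add(Rational(-2276, 1439), Mul(36749, Pow(Add(-36, Mul(I, Pow(13, Rational(1, 2)))), -1)))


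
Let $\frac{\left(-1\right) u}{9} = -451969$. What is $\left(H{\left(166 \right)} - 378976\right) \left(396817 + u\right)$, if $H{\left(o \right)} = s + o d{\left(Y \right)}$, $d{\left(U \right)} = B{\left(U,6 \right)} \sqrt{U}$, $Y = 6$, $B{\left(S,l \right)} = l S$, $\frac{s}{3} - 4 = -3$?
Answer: $-1691939359474 + 26680079088 \sqrt{6} \approx -1.6266 \cdot 10^{12}$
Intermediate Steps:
$s = 3$ ($s = 12 + 3 \left(-3\right) = 12 - 9 = 3$)
$B{\left(S,l \right)} = S l$
$u = 4067721$ ($u = \left(-9\right) \left(-451969\right) = 4067721$)
$d{\left(U \right)} = 6 U^{\frac{3}{2}}$ ($d{\left(U \right)} = U 6 \sqrt{U} = 6 U \sqrt{U} = 6 U^{\frac{3}{2}}$)
$H{\left(o \right)} = 3 + 36 o \sqrt{6}$ ($H{\left(o \right)} = 3 + o 6 \cdot 6^{\frac{3}{2}} = 3 + o 6 \cdot 6 \sqrt{6} = 3 + o 36 \sqrt{6} = 3 + 36 o \sqrt{6}$)
$\left(H{\left(166 \right)} - 378976\right) \left(396817 + u\right) = \left(\left(3 + 36 \cdot 166 \sqrt{6}\right) - 378976\right) \left(396817 + 4067721\right) = \left(\left(3 + 5976 \sqrt{6}\right) - 378976\right) 4464538 = \left(-378973 + 5976 \sqrt{6}\right) 4464538 = -1691939359474 + 26680079088 \sqrt{6}$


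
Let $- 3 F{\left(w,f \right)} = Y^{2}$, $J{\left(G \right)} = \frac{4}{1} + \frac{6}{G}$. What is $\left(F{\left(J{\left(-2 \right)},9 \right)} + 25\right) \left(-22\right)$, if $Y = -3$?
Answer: $-484$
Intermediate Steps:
$J{\left(G \right)} = 4 + \frac{6}{G}$ ($J{\left(G \right)} = 4 \cdot 1 + \frac{6}{G} = 4 + \frac{6}{G}$)
$F{\left(w,f \right)} = -3$ ($F{\left(w,f \right)} = - \frac{\left(-3\right)^{2}}{3} = \left(- \frac{1}{3}\right) 9 = -3$)
$\left(F{\left(J{\left(-2 \right)},9 \right)} + 25\right) \left(-22\right) = \left(-3 + 25\right) \left(-22\right) = 22 \left(-22\right) = -484$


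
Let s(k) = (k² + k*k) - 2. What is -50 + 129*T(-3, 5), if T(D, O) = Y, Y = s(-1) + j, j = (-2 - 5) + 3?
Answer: -566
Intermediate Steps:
j = -4 (j = -7 + 3 = -4)
s(k) = -2 + 2*k² (s(k) = (k² + k²) - 2 = 2*k² - 2 = -2 + 2*k²)
Y = -4 (Y = (-2 + 2*(-1)²) - 4 = (-2 + 2*1) - 4 = (-2 + 2) - 4 = 0 - 4 = -4)
T(D, O) = -4
-50 + 129*T(-3, 5) = -50 + 129*(-4) = -50 - 516 = -566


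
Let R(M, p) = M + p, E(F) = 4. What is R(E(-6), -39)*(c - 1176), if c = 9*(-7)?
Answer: 43365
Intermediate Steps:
c = -63
R(E(-6), -39)*(c - 1176) = (4 - 39)*(-63 - 1176) = -35*(-1239) = 43365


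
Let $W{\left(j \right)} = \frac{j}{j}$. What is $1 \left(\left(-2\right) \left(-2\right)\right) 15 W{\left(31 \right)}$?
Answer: $60$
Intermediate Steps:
$W{\left(j \right)} = 1$
$1 \left(\left(-2\right) \left(-2\right)\right) 15 W{\left(31 \right)} = 1 \left(\left(-2\right) \left(-2\right)\right) 15 \cdot 1 = 1 \cdot 4 \cdot 15 \cdot 1 = 4 \cdot 15 \cdot 1 = 60 \cdot 1 = 60$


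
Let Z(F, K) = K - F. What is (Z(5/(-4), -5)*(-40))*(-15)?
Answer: -2250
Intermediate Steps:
(Z(5/(-4), -5)*(-40))*(-15) = ((-5 - 5/(-4))*(-40))*(-15) = ((-5 - 5*(-1)/4)*(-40))*(-15) = ((-5 - 1*(-5/4))*(-40))*(-15) = ((-5 + 5/4)*(-40))*(-15) = -15/4*(-40)*(-15) = 150*(-15) = -2250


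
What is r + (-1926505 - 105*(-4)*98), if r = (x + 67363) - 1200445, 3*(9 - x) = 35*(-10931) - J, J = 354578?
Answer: -2772697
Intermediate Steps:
x = 245730 (x = 9 - (35*(-10931) - 1*354578)/3 = 9 - (-382585 - 354578)/3 = 9 - 1/3*(-737163) = 9 + 245721 = 245730)
r = -887352 (r = (245730 + 67363) - 1200445 = 313093 - 1200445 = -887352)
r + (-1926505 - 105*(-4)*98) = -887352 + (-1926505 - 105*(-4)*98) = -887352 + (-1926505 + 420*98) = -887352 + (-1926505 + 41160) = -887352 - 1885345 = -2772697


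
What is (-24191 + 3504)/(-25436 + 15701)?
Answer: 20687/9735 ≈ 2.1250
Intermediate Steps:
(-24191 + 3504)/(-25436 + 15701) = -20687/(-9735) = -20687*(-1/9735) = 20687/9735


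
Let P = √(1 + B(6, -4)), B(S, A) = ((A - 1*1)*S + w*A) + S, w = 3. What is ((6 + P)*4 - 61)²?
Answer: 809 - 296*I*√35 ≈ 809.0 - 1751.2*I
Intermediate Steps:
B(S, A) = S + 3*A + S*(-1 + A) (B(S, A) = ((A - 1*1)*S + 3*A) + S = ((A - 1)*S + 3*A) + S = ((-1 + A)*S + 3*A) + S = (S*(-1 + A) + 3*A) + S = (3*A + S*(-1 + A)) + S = S + 3*A + S*(-1 + A))
P = I*√35 (P = √(1 - 4*(3 + 6)) = √(1 - 4*9) = √(1 - 36) = √(-35) = I*√35 ≈ 5.9161*I)
((6 + P)*4 - 61)² = ((6 + I*√35)*4 - 61)² = ((24 + 4*I*√35) - 61)² = (-37 + 4*I*√35)²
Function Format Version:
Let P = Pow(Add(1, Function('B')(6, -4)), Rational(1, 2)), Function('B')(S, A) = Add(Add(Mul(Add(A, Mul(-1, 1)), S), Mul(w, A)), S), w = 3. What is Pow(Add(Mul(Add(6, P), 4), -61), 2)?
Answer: Add(809, Mul(-296, I, Pow(35, Rational(1, 2)))) ≈ Add(809.00, Mul(-1751.2, I))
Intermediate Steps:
Function('B')(S, A) = Add(S, Mul(3, A), Mul(S, Add(-1, A))) (Function('B')(S, A) = Add(Add(Mul(Add(A, Mul(-1, 1)), S), Mul(3, A)), S) = Add(Add(Mul(Add(A, -1), S), Mul(3, A)), S) = Add(Add(Mul(Add(-1, A), S), Mul(3, A)), S) = Add(Add(Mul(S, Add(-1, A)), Mul(3, A)), S) = Add(Add(Mul(3, A), Mul(S, Add(-1, A))), S) = Add(S, Mul(3, A), Mul(S, Add(-1, A))))
P = Mul(I, Pow(35, Rational(1, 2))) (P = Pow(Add(1, Mul(-4, Add(3, 6))), Rational(1, 2)) = Pow(Add(1, Mul(-4, 9)), Rational(1, 2)) = Pow(Add(1, -36), Rational(1, 2)) = Pow(-35, Rational(1, 2)) = Mul(I, Pow(35, Rational(1, 2))) ≈ Mul(5.9161, I))
Pow(Add(Mul(Add(6, P), 4), -61), 2) = Pow(Add(Mul(Add(6, Mul(I, Pow(35, Rational(1, 2)))), 4), -61), 2) = Pow(Add(Add(24, Mul(4, I, Pow(35, Rational(1, 2)))), -61), 2) = Pow(Add(-37, Mul(4, I, Pow(35, Rational(1, 2)))), 2)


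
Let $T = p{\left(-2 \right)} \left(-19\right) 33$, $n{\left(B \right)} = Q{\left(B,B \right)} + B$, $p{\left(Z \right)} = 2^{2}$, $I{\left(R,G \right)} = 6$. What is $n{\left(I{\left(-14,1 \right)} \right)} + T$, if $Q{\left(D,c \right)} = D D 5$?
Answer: $-2322$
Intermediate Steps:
$Q{\left(D,c \right)} = 5 D^{2}$ ($Q{\left(D,c \right)} = D^{2} \cdot 5 = 5 D^{2}$)
$p{\left(Z \right)} = 4$
$n{\left(B \right)} = B + 5 B^{2}$ ($n{\left(B \right)} = 5 B^{2} + B = B + 5 B^{2}$)
$T = -2508$ ($T = 4 \left(-19\right) 33 = \left(-76\right) 33 = -2508$)
$n{\left(I{\left(-14,1 \right)} \right)} + T = 6 \left(1 + 5 \cdot 6\right) - 2508 = 6 \left(1 + 30\right) - 2508 = 6 \cdot 31 - 2508 = 186 - 2508 = -2322$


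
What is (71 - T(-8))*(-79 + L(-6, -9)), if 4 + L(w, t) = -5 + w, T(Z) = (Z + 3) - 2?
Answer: -7332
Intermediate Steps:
T(Z) = 1 + Z (T(Z) = (3 + Z) - 2 = 1 + Z)
L(w, t) = -9 + w (L(w, t) = -4 + (-5 + w) = -9 + w)
(71 - T(-8))*(-79 + L(-6, -9)) = (71 - (1 - 8))*(-79 + (-9 - 6)) = (71 - 1*(-7))*(-79 - 15) = (71 + 7)*(-94) = 78*(-94) = -7332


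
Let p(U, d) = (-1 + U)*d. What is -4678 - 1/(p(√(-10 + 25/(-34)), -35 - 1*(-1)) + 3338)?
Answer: -26624356852/5691397 - I*√12410/11382794 ≈ -4678.0 - 9.7867e-6*I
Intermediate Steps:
p(U, d) = d*(-1 + U)
-4678 - 1/(p(√(-10 + 25/(-34)), -35 - 1*(-1)) + 3338) = -4678 - 1/((-35 - 1*(-1))*(-1 + √(-10 + 25/(-34))) + 3338) = -4678 - 1/((-35 + 1)*(-1 + √(-10 + 25*(-1/34))) + 3338) = -4678 - 1/(-34*(-1 + √(-10 - 25/34)) + 3338) = -4678 - 1/(-34*(-1 + √(-365/34)) + 3338) = -4678 - 1/(-34*(-1 + I*√12410/34) + 3338) = -4678 - 1/((34 - I*√12410) + 3338) = -4678 - 1/(3372 - I*√12410)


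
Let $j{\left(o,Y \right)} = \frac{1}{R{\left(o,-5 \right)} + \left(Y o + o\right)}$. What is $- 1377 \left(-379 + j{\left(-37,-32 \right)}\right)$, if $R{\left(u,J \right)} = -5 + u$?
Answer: $\frac{33922314}{65} \approx 5.2188 \cdot 10^{5}$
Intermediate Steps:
$j{\left(o,Y \right)} = \frac{1}{-5 + 2 o + Y o}$ ($j{\left(o,Y \right)} = \frac{1}{\left(-5 + o\right) + \left(Y o + o\right)} = \frac{1}{\left(-5 + o\right) + \left(o + Y o\right)} = \frac{1}{-5 + 2 o + Y o}$)
$- 1377 \left(-379 + j{\left(-37,-32 \right)}\right) = - 1377 \left(-379 + \frac{1}{-5 + 2 \left(-37\right) - -1184}\right) = - 1377 \left(-379 + \frac{1}{-5 - 74 + 1184}\right) = - 1377 \left(-379 + \frac{1}{1105}\right) = \left(-1377\right) \left(- \frac{418794}{1105}\right) = \frac{33922314}{65}$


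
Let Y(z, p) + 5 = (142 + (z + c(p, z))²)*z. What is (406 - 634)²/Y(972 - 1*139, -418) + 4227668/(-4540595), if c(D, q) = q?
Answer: -9774793707587092/10498565920735255 ≈ -0.93106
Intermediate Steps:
Y(z, p) = -5 + z*(142 + 4*z²) (Y(z, p) = -5 + (142 + (z + z)²)*z = -5 + (142 + (2*z)²)*z = -5 + (142 + 4*z²)*z = -5 + z*(142 + 4*z²))
(406 - 634)²/Y(972 - 1*139, -418) + 4227668/(-4540595) = (406 - 634)²/(-5 + 4*(972 - 1*139)³ + 142*(972 - 1*139)) + 4227668/(-4540595) = (-228)²/(-5 + 4*(972 - 139)³ + 142*(972 - 139)) + 4227668*(-1/4540595) = 51984/(-5 + 4*833³ + 142*833) - 4227668/4540595 = 51984/(-5 + 4*578009537 + 118286) - 4227668/4540595 = 51984/(-5 + 2312038148 + 118286) - 4227668/4540595 = 51984/2312156429 - 4227668/4540595 = -9774793707587092/10498565920735255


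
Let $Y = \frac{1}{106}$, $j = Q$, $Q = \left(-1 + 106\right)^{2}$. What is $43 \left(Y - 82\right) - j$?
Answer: $- \frac{1542363}{106} \approx -14551.0$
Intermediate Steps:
$Q = 11025$ ($Q = 105^{2} = 11025$)
$j = 11025$
$Y = \frac{1}{106} \approx 0.009434$
$43 \left(Y - 82\right) - j = 43 \left(\frac{1}{106} - 82\right) - 11025 = 43 \left(- \frac{8691}{106}\right) - 11025 = - \frac{373713}{106} - 11025 = - \frac{1542363}{106}$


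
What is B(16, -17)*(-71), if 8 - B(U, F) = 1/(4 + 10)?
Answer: -7881/14 ≈ -562.93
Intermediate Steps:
B(U, F) = 111/14 (B(U, F) = 8 - 1/(4 + 10) = 8 - 1/14 = 111/14)
B(16, -17)*(-71) = (111/14)*(-71) = -7881/14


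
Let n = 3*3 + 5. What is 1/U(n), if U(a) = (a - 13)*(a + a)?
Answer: 1/28 ≈ 0.035714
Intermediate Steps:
n = 14 (n = 9 + 5 = 14)
U(a) = 2*a*(-13 + a) (U(a) = (-13 + a)*(2*a) = 2*a*(-13 + a))
1/U(n) = 1/(2*14*(-13 + 14)) = 1/(2*14*1) = 1/28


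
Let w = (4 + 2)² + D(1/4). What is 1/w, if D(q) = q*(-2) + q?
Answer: 4/143 ≈ 0.027972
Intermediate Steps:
D(q) = -q (D(q) = -2*q + q = -q)
w = 143/4 (w = (4 + 2)² - 1/4 = 6² - 1*¼ = 36 - ¼ = 143/4 ≈ 35.750)
1/w = 1/(143/4) = 4/143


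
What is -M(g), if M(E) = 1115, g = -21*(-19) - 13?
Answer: -1115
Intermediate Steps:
g = 386 (g = 399 - 13 = 386)
-M(g) = -1*1115 = -1115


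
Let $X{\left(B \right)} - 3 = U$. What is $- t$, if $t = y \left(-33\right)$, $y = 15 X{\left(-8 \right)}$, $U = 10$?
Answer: $6435$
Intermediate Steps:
$X{\left(B \right)} = 13$ ($X{\left(B \right)} = 3 + 10 = 13$)
$y = 195$ ($y = 15 \cdot 13 = 195$)
$t = -6435$ ($t = 195 \left(-33\right) = -6435$)
$- t = \left(-1\right) \left(-6435\right) = 6435$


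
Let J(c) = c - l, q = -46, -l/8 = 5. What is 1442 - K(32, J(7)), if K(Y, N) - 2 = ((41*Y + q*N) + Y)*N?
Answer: 39886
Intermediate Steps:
l = -40 (l = -8*5 = -40)
J(c) = 40 + c (J(c) = c - 1*(-40) = c + 40 = 40 + c)
K(Y, N) = 2 + N*(-46*N + 42*Y) (K(Y, N) = 2 + ((41*Y - 46*N) + Y)*N = 2 + ((-46*N + 41*Y) + Y)*N = 2 + (-46*N + 42*Y)*N = 2 + N*(-46*N + 42*Y))
1442 - K(32, J(7)) = 1442 - (2 - 46*(40 + 7)² + 42*(40 + 7)*32) = 1442 - (2 - 46*47² + 42*47*32) = 1442 - (2 - 46*2209 + 63168) = 1442 - (2 - 101614 + 63168) = 1442 - 1*(-38444) = 1442 + 38444 = 39886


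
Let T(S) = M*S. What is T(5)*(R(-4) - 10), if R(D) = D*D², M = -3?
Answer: 1110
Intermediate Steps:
R(D) = D³
T(S) = -3*S
T(5)*(R(-4) - 10) = (-3*5)*((-4)³ - 10) = -15*(-64 - 10) = -15*(-74) = 1110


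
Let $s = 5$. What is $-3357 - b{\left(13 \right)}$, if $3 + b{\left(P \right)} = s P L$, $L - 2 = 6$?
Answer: $-3874$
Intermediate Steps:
$L = 8$ ($L = 2 + 6 = 8$)
$b{\left(P \right)} = -3 + 40 P$ ($b{\left(P \right)} = -3 + 5 P 8 = -3 + 40 P$)
$-3357 - b{\left(13 \right)} = -3357 - \left(-3 + 40 \cdot 13\right) = -3357 - \left(-3 + 520\right) = -3357 - 517 = -3874$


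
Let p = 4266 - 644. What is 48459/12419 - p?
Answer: -44933159/12419 ≈ -3618.1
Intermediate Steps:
p = 3622
48459/12419 - p = 48459/12419 - 1*3622 = 48459*(1/12419) - 3622 = 48459/12419 - 3622 = -44933159/12419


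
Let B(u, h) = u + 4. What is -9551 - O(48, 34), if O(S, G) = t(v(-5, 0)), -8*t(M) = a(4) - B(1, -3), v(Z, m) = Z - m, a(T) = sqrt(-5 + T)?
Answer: -76413/8 + I/8 ≈ -9551.6 + 0.125*I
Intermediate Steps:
B(u, h) = 4 + u
t(M) = 5/8 - I/8 (t(M) = -(sqrt(-5 + 4) - (4 + 1))/8 = -(sqrt(-1) - 1*5)/8 = -(I - 5)/8 = -(-5 + I)/8 = 5/8 - I/8)
O(S, G) = 5/8 - I/8
-9551 - O(48, 34) = -9551 - (5/8 - I/8) = -9551 + (-5/8 + I/8) = -76413/8 + I/8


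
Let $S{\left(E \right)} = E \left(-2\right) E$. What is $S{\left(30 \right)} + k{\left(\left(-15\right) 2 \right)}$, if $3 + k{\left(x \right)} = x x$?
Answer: $-903$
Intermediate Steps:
$k{\left(x \right)} = -3 + x^{2}$ ($k{\left(x \right)} = -3 + x x = -3 + x^{2}$)
$S{\left(E \right)} = - 2 E^{2}$ ($S{\left(E \right)} = - 2 E E = - 2 E^{2}$)
$S{\left(30 \right)} + k{\left(\left(-15\right) 2 \right)} = - 2 \cdot 30^{2} - \left(3 - \left(\left(-15\right) 2\right)^{2}\right) = \left(-2\right) 900 - \left(3 - \left(-30\right)^{2}\right) = -1800 + \left(-3 + 900\right) = -1800 + 897 = -903$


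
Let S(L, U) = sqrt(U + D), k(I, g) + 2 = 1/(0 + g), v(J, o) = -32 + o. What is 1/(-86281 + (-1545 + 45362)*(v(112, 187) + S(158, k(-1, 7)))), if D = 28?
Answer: 15645826/104793686253575 - 43817*sqrt(1281)/314381058760725 ≈ 1.4431e-7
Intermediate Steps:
k(I, g) = -2 + 1/g (k(I, g) = -2 + 1/(0 + g) = -2 + 1/g)
S(L, U) = sqrt(28 + U) (S(L, U) = sqrt(U + 28) = sqrt(28 + U))
1/(-86281 + (-1545 + 45362)*(v(112, 187) + S(158, k(-1, 7)))) = 1/(-86281 + (-1545 + 45362)*((-32 + 187) + sqrt(28 + (-2 + 1/7)))) = 1/(-86281 + 43817*(155 + sqrt(28 + (-2 + 1/7)))) = 1/(-86281 + 43817*(155 + sqrt(28 - 13/7))) = 1/(-86281 + 43817*(155 + sqrt(183/7))) = 1/(-86281 + 43817*(155 + sqrt(1281)/7)) = 1/(-86281 + (6791635 + 43817*sqrt(1281)/7)) = 1/(6705354 + 43817*sqrt(1281)/7)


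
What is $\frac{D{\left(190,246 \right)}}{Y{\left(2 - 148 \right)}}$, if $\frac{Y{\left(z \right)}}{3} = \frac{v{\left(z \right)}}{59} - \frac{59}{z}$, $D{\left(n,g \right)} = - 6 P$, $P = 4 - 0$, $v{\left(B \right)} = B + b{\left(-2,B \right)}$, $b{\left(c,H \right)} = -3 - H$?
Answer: $- \frac{68912}{3043} \approx -22.646$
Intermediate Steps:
$v{\left(B \right)} = -3$ ($v{\left(B \right)} = B - \left(3 + B\right) = -3$)
$P = 4$ ($P = 4 + 0 = 4$)
$D{\left(n,g \right)} = -24$ ($D{\left(n,g \right)} = \left(-6\right) 4 = -24$)
$Y{\left(z \right)} = - \frac{9}{59} - \frac{177}{z}$ ($Y{\left(z \right)} = 3 \left(- \frac{3}{59} - \frac{59}{z}\right) = - \frac{9}{59} - \frac{177}{z}$)
$\frac{D{\left(190,246 \right)}}{Y{\left(2 - 148 \right)}} = - \frac{24}{- \frac{9}{59} - \frac{177}{2 - 148}} = - \frac{24}{- \frac{9}{59} - \frac{177}{-146}} = - \frac{24}{- \frac{9}{59} - - \frac{177}{146}} = - \frac{24}{- \frac{9}{59} + \frac{177}{146}} = - \frac{24}{\frac{9129}{8614}} = \left(-24\right) \frac{8614}{9129} = - \frac{68912}{3043}$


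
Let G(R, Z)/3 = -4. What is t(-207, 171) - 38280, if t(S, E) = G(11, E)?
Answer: -38292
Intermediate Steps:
G(R, Z) = -12 (G(R, Z) = 3*(-4) = -12)
t(S, E) = -12
t(-207, 171) - 38280 = -12 - 38280 = -38292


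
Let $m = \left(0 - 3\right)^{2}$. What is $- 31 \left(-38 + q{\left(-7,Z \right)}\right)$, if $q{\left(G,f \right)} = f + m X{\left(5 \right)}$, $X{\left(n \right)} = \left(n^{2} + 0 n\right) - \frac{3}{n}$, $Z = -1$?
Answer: $- \frac{27993}{5} \approx -5598.6$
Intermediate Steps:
$X{\left(n \right)} = n^{2} - \frac{3}{n}$ ($X{\left(n \right)} = \left(n^{2} + 0\right) - \frac{3}{n} = n^{2} - \frac{3}{n}$)
$m = 9$ ($m = \left(-3\right)^{2} = 9$)
$q{\left(G,f \right)} = \frac{1098}{5} + f$ ($q{\left(G,f \right)} = f + 9 \frac{-3 + 5^{3}}{5} = f + 9 \frac{-3 + 125}{5} = f + 9 \cdot \frac{1}{5} \cdot 122 = f + 9 \cdot \frac{122}{5} = f + \frac{1098}{5} = \frac{1098}{5} + f$)
$- 31 \left(-38 + q{\left(-7,Z \right)}\right) = - 31 \left(-38 + \left(\frac{1098}{5} - 1\right)\right) = - 31 \left(-38 + \frac{1093}{5}\right) = \left(-31\right) \frac{903}{5} = - \frac{27993}{5}$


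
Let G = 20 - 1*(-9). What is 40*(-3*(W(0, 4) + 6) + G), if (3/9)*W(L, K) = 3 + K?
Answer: -2080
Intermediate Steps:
W(L, K) = 9 + 3*K (W(L, K) = 3*(3 + K) = 9 + 3*K)
G = 29 (G = 20 + 9 = 29)
40*(-3*(W(0, 4) + 6) + G) = 40*(-3*((9 + 3*4) + 6) + 29) = 40*(-3*((9 + 12) + 6) + 29) = 40*(-3*(21 + 6) + 29) = 40*(-3*27 + 29) = 40*(-81 + 29) = 40*(-52) = -2080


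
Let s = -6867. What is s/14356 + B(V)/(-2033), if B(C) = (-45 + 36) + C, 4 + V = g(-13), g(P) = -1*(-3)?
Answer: -13817051/29185748 ≈ -0.47342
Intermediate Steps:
g(P) = 3
V = -1 (V = -4 + 3 = -1)
B(C) = -9 + C
s/14356 + B(V)/(-2033) = -6867/14356 + (-9 - 1)/(-2033) = -6867*1/14356 - 10*(-1/2033) = -6867/14356 + 10/2033 = -13817051/29185748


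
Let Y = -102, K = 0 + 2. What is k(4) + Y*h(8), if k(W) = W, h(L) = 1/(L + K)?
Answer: -31/5 ≈ -6.2000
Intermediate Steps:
K = 2
h(L) = 1/(2 + L) (h(L) = 1/(L + 2) = 1/(2 + L))
k(4) + Y*h(8) = 4 - 102/(2 + 8) = 4 - 102/10 = 4 - 102*⅒ = 4 - 51/5 = -31/5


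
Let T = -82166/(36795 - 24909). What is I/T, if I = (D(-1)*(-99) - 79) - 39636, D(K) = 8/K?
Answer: 33045627/5869 ≈ 5630.5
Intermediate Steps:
T = -5869/849 (T = -82166/11886 = -82166*1/11886 = -5869/849 ≈ -6.9128)
I = -38923 (I = ((8/(-1))*(-99) - 79) - 39636 = ((8*(-1))*(-99) - 79) - 39636 = (-8*(-99) - 79) - 39636 = (792 - 79) - 39636 = 713 - 39636 = -38923)
I/T = -38923/(-5869/849) = -38923*(-849/5869) = 33045627/5869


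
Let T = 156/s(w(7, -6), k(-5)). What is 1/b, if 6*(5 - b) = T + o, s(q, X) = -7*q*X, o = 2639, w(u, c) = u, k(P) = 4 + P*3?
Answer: -3234/1406407 ≈ -0.0022995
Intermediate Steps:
k(P) = 4 + 3*P
s(q, X) = -7*X*q
T = 156/539 (T = 156/((-7*(4 + 3*(-5))*7)) = 156/((-7*(4 - 15)*7)) = 156/((-7*(-11)*7)) = 156/539 ≈ 0.28942)
b = -1406407/3234 (b = 5 - (156/539 + 2639)/6 = 5 - 1/6*1422577/539 = 5 - 1422577/3234 = -1406407/3234 ≈ -434.88)
1/b = 1/(-1406407/3234) = -3234/1406407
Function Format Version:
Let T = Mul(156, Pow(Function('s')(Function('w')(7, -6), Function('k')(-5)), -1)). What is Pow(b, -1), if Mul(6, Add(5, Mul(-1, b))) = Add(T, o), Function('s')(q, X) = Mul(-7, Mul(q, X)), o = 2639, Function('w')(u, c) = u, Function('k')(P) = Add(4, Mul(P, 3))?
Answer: Rational(-3234, 1406407) ≈ -0.0022995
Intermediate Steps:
Function('k')(P) = Add(4, Mul(3, P))
Function('s')(q, X) = Mul(-7, X, q) (Function('s')(q, X) = Mul(-7, Mul(X, q)) = Mul(-7, X, q))
T = Rational(156, 539) (T = Mul(156, Pow(Mul(-7, Add(4, Mul(3, -5)), 7), -1)) = Mul(156, Pow(Mul(-7, Add(4, -15), 7), -1)) = Mul(156, Pow(Mul(-7, -11, 7), -1)) = Mul(156, Pow(539, -1)) = Mul(156, Rational(1, 539)) = Rational(156, 539) ≈ 0.28942)
b = Rational(-1406407, 3234) (b = Add(5, Mul(Rational(-1, 6), Add(Rational(156, 539), 2639))) = Add(5, Mul(Rational(-1, 6), Rational(1422577, 539))) = Add(5, Rational(-1422577, 3234)) = Rational(-1406407, 3234) ≈ -434.88)
Pow(b, -1) = Pow(Rational(-1406407, 3234), -1) = Rational(-3234, 1406407)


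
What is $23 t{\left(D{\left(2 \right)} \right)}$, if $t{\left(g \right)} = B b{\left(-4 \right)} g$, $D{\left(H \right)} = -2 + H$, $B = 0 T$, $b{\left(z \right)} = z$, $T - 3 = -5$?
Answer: $0$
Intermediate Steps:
$T = -2$ ($T = 3 - 5 = -2$)
$B = 0$ ($B = 0 \left(-2\right) = 0$)
$t{\left(g \right)} = 0$ ($t{\left(g \right)} = 0 \left(-4\right) g = 0 g = 0$)
$23 t{\left(D{\left(2 \right)} \right)} = 23 \cdot 0 = 0$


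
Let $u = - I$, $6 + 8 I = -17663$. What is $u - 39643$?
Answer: $- \frac{299475}{8} \approx -37434.0$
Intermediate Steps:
$I = - \frac{17669}{8}$ ($I = - \frac{3}{4} + \frac{1}{8} \left(-17663\right) = - \frac{3}{4} - \frac{17663}{8} = - \frac{17669}{8} \approx -2208.6$)
$u = \frac{17669}{8}$ ($u = \left(-1\right) \left(- \frac{17669}{8}\right) = \frac{17669}{8} \approx 2208.6$)
$u - 39643 = \frac{17669}{8} - 39643 = - \frac{299475}{8}$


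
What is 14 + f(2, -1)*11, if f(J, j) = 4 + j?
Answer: 47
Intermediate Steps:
14 + f(2, -1)*11 = 14 + (4 - 1)*11 = 14 + 3*11 = 14 + 33 = 47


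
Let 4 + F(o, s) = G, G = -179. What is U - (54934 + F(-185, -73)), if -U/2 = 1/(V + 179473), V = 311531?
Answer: -13441480003/245502 ≈ -54751.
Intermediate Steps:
F(o, s) = -183 (F(o, s) = -4 - 179 = -183)
U = -1/245502 (U = -2/(311531 + 179473) = -2/491004 = -2*1/491004 = -1/245502 ≈ -4.0733e-6)
U - (54934 + F(-185, -73)) = -1/245502 - (54934 - 183) = -1/245502 - 1*54751 = -1/245502 - 54751 = -13441480003/245502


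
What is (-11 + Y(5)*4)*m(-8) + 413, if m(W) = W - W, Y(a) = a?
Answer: 413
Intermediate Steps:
m(W) = 0
(-11 + Y(5)*4)*m(-8) + 413 = (-11 + 5*4)*0 + 413 = (-11 + 20)*0 + 413 = 9*0 + 413 = 0 + 413 = 413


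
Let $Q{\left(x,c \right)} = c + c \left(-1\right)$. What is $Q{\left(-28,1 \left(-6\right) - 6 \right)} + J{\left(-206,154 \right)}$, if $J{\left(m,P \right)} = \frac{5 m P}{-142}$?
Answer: $\frac{79310}{71} \approx 1117.0$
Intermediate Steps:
$J{\left(m,P \right)} = - \frac{5 P m}{142}$ ($J{\left(m,P \right)} = 5 P m \left(- \frac{1}{142}\right) = - \frac{5 P m}{142}$)
$Q{\left(x,c \right)} = 0$ ($Q{\left(x,c \right)} = c - c = 0$)
$Q{\left(-28,1 \left(-6\right) - 6 \right)} + J{\left(-206,154 \right)} = 0 - \frac{385}{71} \left(-206\right) = 0 + \frac{79310}{71} = \frac{79310}{71}$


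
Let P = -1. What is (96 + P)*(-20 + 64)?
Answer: 4180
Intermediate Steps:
(96 + P)*(-20 + 64) = (96 - 1)*(-20 + 64) = 95*44 = 4180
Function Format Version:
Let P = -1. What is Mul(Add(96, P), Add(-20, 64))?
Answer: 4180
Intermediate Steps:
Mul(Add(96, P), Add(-20, 64)) = Mul(Add(96, -1), Add(-20, 64)) = Mul(95, 44) = 4180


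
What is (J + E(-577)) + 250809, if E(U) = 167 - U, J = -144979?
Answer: 106574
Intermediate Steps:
(J + E(-577)) + 250809 = (-144979 + (167 - 1*(-577))) + 250809 = (-144979 + (167 + 577)) + 250809 = (-144979 + 744) + 250809 = -144235 + 250809 = 106574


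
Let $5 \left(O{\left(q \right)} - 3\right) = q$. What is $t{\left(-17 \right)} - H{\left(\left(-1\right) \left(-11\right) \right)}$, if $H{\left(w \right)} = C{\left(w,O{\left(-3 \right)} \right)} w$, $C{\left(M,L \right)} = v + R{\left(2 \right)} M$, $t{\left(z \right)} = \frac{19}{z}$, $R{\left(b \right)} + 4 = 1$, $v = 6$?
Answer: $\frac{5030}{17} \approx 295.88$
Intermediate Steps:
$R{\left(b \right)} = -3$ ($R{\left(b \right)} = -4 + 1 = -3$)
$O{\left(q \right)} = 3 + \frac{q}{5}$
$C{\left(M,L \right)} = 6 - 3 M$
$H{\left(w \right)} = w \left(6 - 3 w\right)$ ($H{\left(w \right)} = \left(6 - 3 w\right) w = w \left(6 - 3 w\right)$)
$t{\left(-17 \right)} - H{\left(\left(-1\right) \left(-11\right) \right)} = \frac{19}{-17} - 3 \left(\left(-1\right) \left(-11\right)\right) \left(2 - \left(-1\right) \left(-11\right)\right) = 19 \left(- \frac{1}{17}\right) - 3 \cdot 11 \left(2 - 11\right) = - \frac{19}{17} - 3 \cdot 11 \left(2 - 11\right) = - \frac{19}{17} - 3 \cdot 11 \left(-9\right) = - \frac{19}{17} - -297 = - \frac{19}{17} + 297 = \frac{5030}{17}$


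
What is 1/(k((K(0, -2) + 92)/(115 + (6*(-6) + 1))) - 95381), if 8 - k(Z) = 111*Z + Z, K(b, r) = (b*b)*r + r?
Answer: -1/95499 ≈ -1.0471e-5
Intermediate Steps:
K(b, r) = r + r*b² (K(b, r) = b²*r + r = r*b² + r = r + r*b²)
k(Z) = 8 - 112*Z (k(Z) = 8 - (111*Z + Z) = 8 - 112*Z)
1/(k((K(0, -2) + 92)/(115 + (6*(-6) + 1))) - 95381) = 1/((8 - 112*(-2*(1 + 0²) + 92)/(115 + (6*(-6) + 1))) - 95381) = 1/((8 - 112*(-2*(1 + 0) + 92)/(115 + (-36 + 1))) - 95381) = 1/((8 - 112*(-2*1 + 92)/(115 - 35)) - 95381) = 1/((8 - 112*(-2 + 92)/80) - 95381) = 1/((8 - 10080/80) - 95381) = 1/((8 - 112*9/8) - 95381) = 1/((8 - 126) - 95381) = 1/(-118 - 95381) = 1/(-95499) = -1/95499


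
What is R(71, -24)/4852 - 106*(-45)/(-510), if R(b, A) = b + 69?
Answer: -192272/20621 ≈ -9.3241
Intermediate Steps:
R(b, A) = 69 + b
R(71, -24)/4852 - 106*(-45)/(-510) = (69 + 71)/4852 - 106*(-45)/(-510) = 140*(1/4852) + 4770*(-1/510) = 35/1213 - 159/17 = -192272/20621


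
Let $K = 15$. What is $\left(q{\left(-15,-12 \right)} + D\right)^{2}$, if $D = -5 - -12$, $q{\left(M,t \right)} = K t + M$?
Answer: $35344$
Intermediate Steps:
$q{\left(M,t \right)} = M + 15 t$ ($q{\left(M,t \right)} = 15 t + M = M + 15 t$)
$D = 7$ ($D = -5 + 12 = 7$)
$\left(q{\left(-15,-12 \right)} + D\right)^{2} = \left(\left(-15 + 15 \left(-12\right)\right) + 7\right)^{2} = \left(\left(-15 - 180\right) + 7\right)^{2} = \left(-195 + 7\right)^{2} = \left(-188\right)^{2} = 35344$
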